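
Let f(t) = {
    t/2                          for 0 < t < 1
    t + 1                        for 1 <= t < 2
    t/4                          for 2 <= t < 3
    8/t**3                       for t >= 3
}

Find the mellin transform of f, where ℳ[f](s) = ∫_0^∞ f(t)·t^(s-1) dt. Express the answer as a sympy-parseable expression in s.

back out the common scale on t: t on [0, 1/2); 2*t + 1 on [1/2, 1); t/2 on [1, 3/2); …
breakpoints 1, 2, 3: one integral from each of the 4 segments
the [0, 1) slice contributes ∫ t/2·t^(s-1) dt
segment 1 to 2 holds (t + 1); add its integral
between 2 and 3 the integrand is t/4·t^(s-1)
∫ 8/t**3·t^(s-1) over [3, ∞)

(270*2**s*s**2 - 702*2**s*s - 324*2**s + 49*3**s*s**2 - 275*3**s*s - 162*s**2 + 378*s + 324)/(108*s*(s**2 - 2*s - 3))
  -1 < Re(s) < 3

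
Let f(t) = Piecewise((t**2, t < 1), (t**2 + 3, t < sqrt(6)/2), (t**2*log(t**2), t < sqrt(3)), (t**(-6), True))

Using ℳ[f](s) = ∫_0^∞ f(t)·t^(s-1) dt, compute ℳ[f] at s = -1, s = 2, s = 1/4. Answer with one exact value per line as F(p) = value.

invert the power substitution to get t on [0, 1); t + 3 on [1, 3/2); t*log(t) on [3/2, 3); …
linearity at 1, sqrt(6)/2, sqrt(3) turns ℳ[f](s) into 4 summed integrals
segment 0 to 1 holds t**2; add its integral
[1, sqrt(6)/2) adds the kernel integral of (t**2 + 3)
∫ over [sqrt(6)/2, sqrt(3)) of t**2*log(t**2)·t^(s-1) joins the sum
for t in [sqrt(3), ∞): the term is ∫ t**(-6)·t^(s-1)

F(-1) = -1133*sqrt(3)/567 + sqrt(6)/2 + log(2**(sqrt(6)/2)*3**(-sqrt(6)/2 + sqrt(3))) + 3
F(2) = 143/288 + log(3*90699264**(1/16))
F(1/4) = 2**(7/8)*(-3726*2**(1/8) - 366*6**(1/8) + log(2**(207*3**(1/8))*3**(-207*3**(1/8) + 414*6**(1/8))) + 4117*3**(1/8))/621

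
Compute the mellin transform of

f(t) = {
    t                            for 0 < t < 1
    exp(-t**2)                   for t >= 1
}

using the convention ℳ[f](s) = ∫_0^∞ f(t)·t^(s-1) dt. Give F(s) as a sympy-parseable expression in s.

the power substitution comes off first: sqrt(t) on [0, 1); exp(-t) on [1, ∞)
decompose at 1; ℳ[f](s) sums the 2 pieces' integrals
between 0 and 1 the integrand is t·t^(s-1)
on [1, ∞) integrate f = exp(-t**2) against the kernel

((s + 1)*uppergamma(s/2, 1) + 2)/(2*(s + 1))
  Re(s) > -1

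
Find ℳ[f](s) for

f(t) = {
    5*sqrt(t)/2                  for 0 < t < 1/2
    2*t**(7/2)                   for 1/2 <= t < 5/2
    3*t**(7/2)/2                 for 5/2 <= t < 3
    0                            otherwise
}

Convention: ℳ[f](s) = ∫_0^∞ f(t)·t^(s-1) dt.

treat the 3 regions marked off by 1/2, 5/2 separately and sum
segment 0 to 1/2 holds 5*sqrt(t)/2; add its integral
segment [1/2, 5/2) carries 2*t**(7/2); integrate it
segment [5/2, 3) carries 3*t**(7/2)/2; integrate it

(-4*2**(-s - 7/2)*(2*s + 1) + 5*2**(-s - 1/2)*(2*s + 7) + 3*3**(s + 7/2)*(2*s + 1) + (5/2)**(s + 7/2)*(2*s + 1))/((2*s + 1)*(2*s + 7))
  Re(s) > -1/2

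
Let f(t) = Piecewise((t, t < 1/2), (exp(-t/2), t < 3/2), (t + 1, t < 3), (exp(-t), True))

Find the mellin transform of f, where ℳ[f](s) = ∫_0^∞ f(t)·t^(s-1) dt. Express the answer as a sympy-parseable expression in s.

(2*2**s*s*(s + 1)*uppergamma(s, 3) - 5*3**s*s - 2*3**s + 2*4**s*s*(s + 1)*uppergamma(s, 1/4) - 2*4**s*s*(s + 1)*uppergamma(s, 3/4) + 8*6**s*s + 2*6**s + s)/(2*2**s*s*(s + 1))
  Re(s) > -1

the 4 pieces separated at 1/2, 3/2, 3 each add one integral
over [0, 1/2), the kernel integral of t enters the sum
piece [1/2, 3/2): integrate exp(-t/2) against the kernel
the [3/2, 3) slice contributes ∫ (t + 1)·t^(s-1) dt
∫ over [3, ∞) of exp(-t)·t^(s-1) joins the sum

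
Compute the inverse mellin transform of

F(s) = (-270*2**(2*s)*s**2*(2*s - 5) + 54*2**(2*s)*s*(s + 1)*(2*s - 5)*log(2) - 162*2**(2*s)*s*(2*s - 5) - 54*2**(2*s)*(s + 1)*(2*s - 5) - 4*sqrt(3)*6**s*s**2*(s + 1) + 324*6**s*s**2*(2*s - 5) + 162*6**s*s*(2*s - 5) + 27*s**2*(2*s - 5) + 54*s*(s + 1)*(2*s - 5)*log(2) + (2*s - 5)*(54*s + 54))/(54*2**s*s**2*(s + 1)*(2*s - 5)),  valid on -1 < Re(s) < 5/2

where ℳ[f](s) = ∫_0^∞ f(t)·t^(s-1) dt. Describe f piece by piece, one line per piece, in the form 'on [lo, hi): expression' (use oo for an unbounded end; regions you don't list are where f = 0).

on [0, 1/2): t
on [1/2, 2): log(t)
on [2, 3): t + 3
on [3, oo): t**(-5/2)

summing 4 kernel integrals split by 1/2, 2, 3 yields ℳ[f](s)
∫ t·t^(s-1) over [0, 1/2)
∫ over [1/2, 2) of log(t)·t^(s-1) joins the sum
on [2, 3): add ∫ (t + 3)·t^(s-1) dt
piece [3, ∞): integrate t**(-5/2) against the kernel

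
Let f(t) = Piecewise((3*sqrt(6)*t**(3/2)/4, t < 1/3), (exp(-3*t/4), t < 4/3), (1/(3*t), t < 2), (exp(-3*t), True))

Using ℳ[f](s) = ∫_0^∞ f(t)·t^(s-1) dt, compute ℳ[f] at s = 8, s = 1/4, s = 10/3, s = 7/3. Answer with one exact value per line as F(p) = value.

F(8) = -897843200*exp(-1)/6561 + sqrt(2)/249318 + 168080*exp(-6)/729 + 263552/45927 + 424115444*exp(-1/4)/6561
F(1/4) = -sqrt(2)*3**(3/4)*uppergamma(1/4, 1)/3 - 2*2**(1/4)/9 + 3**(3/4)*uppergamma(1/4, 6)/3 + 10*sqrt(2)*3**(3/4)/63 + sqrt(2)*3**(3/4)*uppergamma(1/4, 1/4)/3
F(10/3) = -64*6**(2/3)*uppergamma(10/3, 1)/81 - 16*6**(2/3)/189 + sqrt(2)*3**(2/3)/1566 + 3**(2/3)*uppergamma(10/3, 6)/81 + 4*2**(1/3)/7 + 64*6**(2/3)*uppergamma(10/3, 1/4)/81
F(7/3) = -16*6**(2/3)*uppergamma(7/3, 1)/27 - 6**(2/3)/9 + 3**(2/3)*uppergamma(7/3, 6)/27 + sqrt(2)*3**(2/3)/414 + 2**(1/3)/2 + 16*6**(2/3)*uppergamma(7/3, 1/4)/27

undo the common scale on t: t**(3/2) on [0, 1/2); exp(-t/2) on [1/2, 2); 1/(2*t) on [2, 3); …
breakpoints 1/3, 4/3, 2: one integral from each of the 4 segments
piece [0, 1/3): integrate 3*sqrt(6)*t**(3/2)/4 against the kernel
the [1/3, 4/3) slice contributes ∫ exp(-3*t/4)·t^(s-1) dt
∫ over [4/3, 2) of 1/(3*t)·t^(s-1) joins the sum
on [2, ∞): add ∫ exp(-3*t)·t^(s-1) dt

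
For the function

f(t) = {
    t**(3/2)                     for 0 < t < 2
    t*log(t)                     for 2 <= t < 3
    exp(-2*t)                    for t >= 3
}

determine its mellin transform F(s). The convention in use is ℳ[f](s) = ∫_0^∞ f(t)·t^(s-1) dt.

summing 3 kernel integrals split by 2, 3 yields ℳ[f](s)
for t in [0, 2): the term is ∫ t**(3/2)·t^(s-1)
segment 2 to 3 holds t*log(t); add its integral
between 3 and ∞ the integrand is exp(-2*t)·t^(s-1)

(-12**s*s*(2*s + 3)*log(4) - 12**s*(2*s + 3)*log(4) + 12**s*(4*s + 6) + 12**s*sqrt(2)*(4*s**2 + 8*s + 4) + 3*18**s*s*(2*s + 3)*log(3) + 18**s*(-6*s - 9) + 3*18**s*(2*s + 3)*log(3) + 3**s*(2*s + 3)*(s**2 + 2*s + 1)*uppergamma(s, 6))/(6**s*(2*s + 3)*(s**2 + 2*s + 1))
  Re(s) > -3/2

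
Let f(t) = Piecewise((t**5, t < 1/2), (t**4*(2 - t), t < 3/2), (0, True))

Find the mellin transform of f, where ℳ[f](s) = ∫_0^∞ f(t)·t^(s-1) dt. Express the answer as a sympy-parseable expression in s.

(81*3**s*(s + 4) + 324*3**s - 2*s - 12)/(32*2**s*(s + 4)*(s + 5))
  Re(s) > -5

back out the shared t-power: t**4 on [0, 1/2); t**3*(2 - t) on [1/2, 3/2)
reversing the shared t-power: t**3 on [0, 1/2); t**2*(2 - t) on [1/2, 3/2)
peel off the shared t-power: t on [0, 1/2); 2 - t on [1/2, 3/2)
treat the 2 regions marked off by 1/2 separately and sum
between 0 and 1/2 the integrand is t**5·t^(s-1)
the [1/2, 3/2) slice contributes ∫ t**4*(2 - t)·t^(s-1) dt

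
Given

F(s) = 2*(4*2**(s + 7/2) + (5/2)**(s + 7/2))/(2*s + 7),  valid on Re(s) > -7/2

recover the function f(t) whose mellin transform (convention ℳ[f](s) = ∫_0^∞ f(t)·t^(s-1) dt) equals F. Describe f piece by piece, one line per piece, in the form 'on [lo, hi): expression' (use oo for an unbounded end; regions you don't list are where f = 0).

along the cuts 2, ℳ[f](s) splits into 2 integrals
∫ over [0, 2) of 5*t**(7/2)·t^(s-1) joins the sum
[2, 5/2) adds the kernel integral of t**(7/2)

on [0, 2): 5*t**(7/2)
on [2, 5/2): t**(7/2)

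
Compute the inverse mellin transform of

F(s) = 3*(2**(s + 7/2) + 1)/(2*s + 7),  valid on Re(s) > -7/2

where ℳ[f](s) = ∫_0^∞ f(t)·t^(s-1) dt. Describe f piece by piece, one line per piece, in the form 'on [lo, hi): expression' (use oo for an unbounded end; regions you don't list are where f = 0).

on [0, 1): 3*t**(7/2)
on [1, 2): 3*t**(7/2)/2

split f at 1: ℳ[f](s) collects 2 kernel integrals
∫ over [0, 1) of 3*t**(7/2)·t^(s-1) joins the sum
over [1, 2), the kernel integral of 3*t**(7/2)/2 enters the sum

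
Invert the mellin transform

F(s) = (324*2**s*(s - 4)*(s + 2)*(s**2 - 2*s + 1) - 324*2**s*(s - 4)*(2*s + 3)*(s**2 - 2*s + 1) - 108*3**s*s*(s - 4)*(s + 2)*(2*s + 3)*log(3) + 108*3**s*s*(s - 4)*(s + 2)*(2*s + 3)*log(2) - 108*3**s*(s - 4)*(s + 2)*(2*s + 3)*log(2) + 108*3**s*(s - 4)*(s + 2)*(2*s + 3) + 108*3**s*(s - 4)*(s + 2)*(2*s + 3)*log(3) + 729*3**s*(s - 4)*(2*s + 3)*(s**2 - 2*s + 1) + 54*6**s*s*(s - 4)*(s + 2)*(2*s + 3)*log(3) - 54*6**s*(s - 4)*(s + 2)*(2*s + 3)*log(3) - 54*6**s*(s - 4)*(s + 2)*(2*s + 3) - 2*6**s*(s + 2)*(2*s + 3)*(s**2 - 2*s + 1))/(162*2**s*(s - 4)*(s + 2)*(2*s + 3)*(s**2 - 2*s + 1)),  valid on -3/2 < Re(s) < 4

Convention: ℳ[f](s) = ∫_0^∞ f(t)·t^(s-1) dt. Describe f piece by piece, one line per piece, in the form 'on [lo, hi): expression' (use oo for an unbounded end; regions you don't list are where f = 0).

on [0, 1): t**(3/2)
on [1, 3/2): 2*t**2
on [3/2, 3): log(t)/t
on [3, oo): t**(-4)

f breaks at 1, 3/2, 3 into 4 integrals to sum
[0, 1) adds the kernel integral of t**(3/2)
piece [1, 3/2): integrate 2*t**2 against the kernel
for t in [3/2, 3): the term is ∫ log(t)/t·t^(s-1)
on [3, ∞) integrate f = t**(-4) against the kernel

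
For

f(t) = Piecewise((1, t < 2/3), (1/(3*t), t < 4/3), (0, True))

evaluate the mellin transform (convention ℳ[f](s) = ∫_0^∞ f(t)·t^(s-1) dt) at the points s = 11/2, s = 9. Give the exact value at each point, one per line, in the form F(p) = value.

invert the common scale on t to get 1 on [0, 1); 1/(2*t) on [1, 2)
remove the shared t-power first: t on [0, 1); 1/2 on [1, 2)
the 2 pieces separated at 2/3 each add one integral
over [0, 2/3), the kernel integral of 1 enters the sum
∫ over [2/3, 4/3) of 1/(3*t)·t^(s-1) joins the sum

F(11/2) = 224*sqrt(6)/72171 + 1024*sqrt(3)/6561
F(9) = 73952/177147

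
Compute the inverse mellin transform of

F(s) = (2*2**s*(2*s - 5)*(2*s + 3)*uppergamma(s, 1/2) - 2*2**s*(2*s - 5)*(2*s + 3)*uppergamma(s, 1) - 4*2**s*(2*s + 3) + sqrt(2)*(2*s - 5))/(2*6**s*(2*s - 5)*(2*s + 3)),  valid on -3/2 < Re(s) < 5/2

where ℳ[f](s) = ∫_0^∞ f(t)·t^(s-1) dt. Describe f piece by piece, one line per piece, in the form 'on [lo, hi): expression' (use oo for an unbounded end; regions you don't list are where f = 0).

on [0, 1/6): 3*sqrt(3)*t**(3/2)
on [1/6, 1/3): exp(-3*t)
on [1/3, oo): sqrt(3)/(27*t**(5/2))

remove the common scale on t first: t**(3/2) on [0, 1/2); exp(-t) on [1/2, 1); t**(-5/2) on [1, ∞)
along the cuts 1/6, 1/3, ℳ[f](s) splits into 3 integrals
between 0 and 1/6 the integrand is 3*sqrt(3)*t**(3/2)·t^(s-1)
segment 1/6 to 1/3 holds exp(-3*t); add its integral
∫ sqrt(3)/(27*t**(5/2))·t^(s-1) over [1/3, ∞)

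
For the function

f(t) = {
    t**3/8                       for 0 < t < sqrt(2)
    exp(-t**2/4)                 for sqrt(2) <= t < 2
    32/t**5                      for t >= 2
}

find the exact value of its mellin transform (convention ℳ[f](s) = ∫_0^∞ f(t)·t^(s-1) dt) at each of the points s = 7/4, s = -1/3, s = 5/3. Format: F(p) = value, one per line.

strip the common scale on t: t**3 on [0, sqrt(2)/2); exp(-t**2) on [sqrt(2)/2, 1); t**(-5) on [1, ∞)
remove the power substitution first: t**(3/2) on [0, 1/2); exp(-t) on [1/2, 1); t**(-5/2) on [1, ∞)
decompose at sqrt(2), 2; ℳ[f](s) sums the 3 pieces' integrals
on [0, sqrt(2)) integrate f = t**3/8 against the kernel
segment [sqrt(2), 2) carries exp(-t**2/4); integrate it
[2, ∞) adds the kernel integral of 32/t**5

F(7/4) = -2**(3/4)*uppergamma(7/8, 1) + 2*2**(3/8)/19 + 2**(3/4)*uppergamma(7/8, 1/2) + 8*2**(3/4)/13
F(-1/3) = 2**(1/3)*(-8*2**(1/3)*uppergamma(-1/6, 1) + 3 + 3*2**(1/3) + 8*2**(1/3)*uppergamma(-1/6, 1/2))/32
F(5/3) = 2**(1/3)*(-2**(1/3)*uppergamma(5/6, 1) + 3/28 + 2**(1/3)*uppergamma(5/6, 1/2) + 3*2**(1/3)/5)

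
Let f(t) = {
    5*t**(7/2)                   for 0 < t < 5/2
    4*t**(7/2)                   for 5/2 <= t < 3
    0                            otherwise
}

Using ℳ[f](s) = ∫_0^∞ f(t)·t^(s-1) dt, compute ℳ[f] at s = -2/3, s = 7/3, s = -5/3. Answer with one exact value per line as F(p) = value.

decompose at 5/2; ℳ[f](s) sums the 2 pieces' integrals
segment 0 to 5/2 holds 5*t**(7/2); add its integral
segment 5/2 to 3 holds 4*t**(7/2); add its integral

F(-2/3) = 75*2**(1/6)*5**(5/6)/68 + 216*3**(5/6)/17
F(7/3) = 1875*2**(1/6)*5**(5/6)/224 + 5832*3**(5/6)/35
F(-5/3) = 15*2**(1/6)*5**(5/6)/22 + 72*3**(5/6)/11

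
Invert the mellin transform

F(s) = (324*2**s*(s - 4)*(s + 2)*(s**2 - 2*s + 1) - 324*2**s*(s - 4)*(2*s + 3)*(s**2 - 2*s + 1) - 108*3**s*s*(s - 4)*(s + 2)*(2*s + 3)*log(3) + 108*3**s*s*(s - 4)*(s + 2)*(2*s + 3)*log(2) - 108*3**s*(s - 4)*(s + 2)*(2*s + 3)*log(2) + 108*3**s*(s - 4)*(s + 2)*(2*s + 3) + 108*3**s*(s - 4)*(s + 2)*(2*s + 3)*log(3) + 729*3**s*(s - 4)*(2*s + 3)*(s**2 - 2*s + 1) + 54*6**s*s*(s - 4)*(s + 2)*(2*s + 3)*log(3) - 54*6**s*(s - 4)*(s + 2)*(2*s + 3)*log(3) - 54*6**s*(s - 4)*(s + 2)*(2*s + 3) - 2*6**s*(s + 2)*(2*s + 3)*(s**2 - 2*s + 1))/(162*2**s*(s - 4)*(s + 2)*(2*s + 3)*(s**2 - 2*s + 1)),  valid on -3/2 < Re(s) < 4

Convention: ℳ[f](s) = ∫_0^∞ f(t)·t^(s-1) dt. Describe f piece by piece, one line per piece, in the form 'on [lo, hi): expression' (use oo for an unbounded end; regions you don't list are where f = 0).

on [0, 1): t**(3/2)
on [1, 3/2): 2*t**2
on [3/2, 3): log(t)/t
on [3, oo): t**(-4)

breakpoints 1, 3/2, 3: one integral from each of the 4 segments
over [0, 1), the kernel integral of t**(3/2) enters the sum
[1, 3/2) adds the kernel integral of 2*t**2
segment 3/2 to 3 holds log(t)/t; add its integral
segment [3, ∞) carries t**(-4); integrate it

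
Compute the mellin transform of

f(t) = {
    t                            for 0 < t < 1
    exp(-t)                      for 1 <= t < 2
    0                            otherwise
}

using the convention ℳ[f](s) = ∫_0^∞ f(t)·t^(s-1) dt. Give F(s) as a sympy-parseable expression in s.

((s + 1)*uppergamma(s, 1) - (s + 1)*uppergamma(s, 2) + 1)/(s + 1)
  Re(s) > -1

integrate the 2 segments split at 1, then add the results
segment 0 to 1 holds t; add its integral
∫ exp(-t)·t^(s-1) over [1, 2)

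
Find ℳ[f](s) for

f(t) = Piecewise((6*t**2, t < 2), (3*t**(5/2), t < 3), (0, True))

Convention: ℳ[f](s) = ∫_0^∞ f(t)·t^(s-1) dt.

6*(4*2**s*(2*s + 5) - 4*2**(s + 1/2)*(s + 2) + 9*3**(s + 1/2)*(s + 2))/((s + 2)*(2*s + 5))
  Re(s) > -2

breakpoints 2: one integral from each of the 2 segments
∫ over [0, 2) of 6*t**2·t^(s-1) joins the sum
between 2 and 3 the integrand is 3*t**(5/2)·t^(s-1)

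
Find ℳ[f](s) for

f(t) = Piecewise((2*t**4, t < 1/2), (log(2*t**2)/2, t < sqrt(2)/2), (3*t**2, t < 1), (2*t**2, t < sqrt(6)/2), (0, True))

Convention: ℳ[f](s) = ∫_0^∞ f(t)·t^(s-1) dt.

(-12*2**(s/2)*s**3 - 56*2**(s/2)*s**2 - 48*2**(s/2)*s - 64*2**(s/2) + 8*2**s*s**3 + 32*2**s*s**2 + 24*6**(s/2)*s**3 + 96*6**(s/2)*s**2 + s**3 + 4*s**3*log(2) + 10*s**2 + 24*s**2*log(2) + 32*s*log(2) + 48*s + 64)/(8*2**s*s**2*(s**2 + 6*s + 8))
  Re(s) > -4

peel off the shared t-power: 2*t**2 on [0, 1/2); log(2*t**2)/(2*t**2) on [1/2, sqrt(2)/2); 3 on [sqrt(2)/2, 1); …
undo the power substitution: 2*t on [0, 1/4); log(2*t)/(2*t) on [1/4, 1/2); 3 on [1/2, 1); …
strip the common scale on t: t on [0, 1/2); log(t)/t on [1/2, 1); 3 on [1, 2); …
along the cuts 1/2, sqrt(2)/2, 1, ℳ[f](s) splits into 4 integrals
segment [0, 1/2) carries 2*t**4; integrate it
between 1/2 and sqrt(2)/2 the integrand is log(2*t**2)/2·t^(s-1)
over [sqrt(2)/2, 1), the kernel integral of 3*t**2 enters the sum
for t in [1, sqrt(6)/2): the term is ∫ 2*t**2·t^(s-1)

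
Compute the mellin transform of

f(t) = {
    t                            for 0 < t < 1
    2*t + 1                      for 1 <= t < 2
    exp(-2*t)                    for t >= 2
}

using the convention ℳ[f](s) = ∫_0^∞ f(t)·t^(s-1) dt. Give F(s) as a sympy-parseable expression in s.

(2**s*s*(s + 1)*uppergamma(s, 4) - 2*4**s*s - 4**s + 5*8**s*s + 8**s)/(4**s*s*(s + 1))
  Re(s) > -1

split f at 1, 2: ℳ[f](s) collects 3 kernel integrals
∫ over [0, 1) of t·t^(s-1) joins the sum
piece [1, 2): integrate (2*t + 1) against the kernel
for t in [2, ∞): the term is ∫ exp(-2*t)·t^(s-1)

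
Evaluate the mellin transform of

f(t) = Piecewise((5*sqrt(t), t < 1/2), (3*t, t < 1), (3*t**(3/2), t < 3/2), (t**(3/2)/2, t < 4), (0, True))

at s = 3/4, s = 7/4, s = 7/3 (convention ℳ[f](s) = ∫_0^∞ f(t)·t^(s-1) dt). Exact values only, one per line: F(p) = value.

breakpoints 1/2, 1, 3/2: one integral from each of the 4 segments
for t in [0, 1/2): the term is ∫ 5*sqrt(t)·t^(s-1)
[1/2, 1) adds the kernel integral of 3*t
over [1, 3/2), the kernel integral of 3*t**(3/2) enters the sum
piece [3/2, 4): integrate t**(3/2)/2 against the kernel

F(3/4) = -3*2**(1/4)/7 + 8/21 + 2**(3/4) + 5*2**(3/4)*3**(1/4)/4 + 32*sqrt(2)/9
F(7/4) = -3*2**(1/4)/22 + 24/143 + 5*2**(3/4)/18 + 135*2**(3/4)*3**(1/4)/104 + 128*sqrt(2)/13
F(7/3) = 27/230 + 15*2**(1/6)/68 + 405*2**(1/6)*3**(5/6)/368 + 61233*2**(2/3)/3680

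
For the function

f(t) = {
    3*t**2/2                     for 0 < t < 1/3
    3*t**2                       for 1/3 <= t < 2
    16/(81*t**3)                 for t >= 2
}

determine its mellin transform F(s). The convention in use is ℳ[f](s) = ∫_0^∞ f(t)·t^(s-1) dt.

(1940*6**s*s - 5840*6**s - 27*s + 81)/(162*3**s*(s**2 - s - 6))
  -2 < Re(s) < 3

reversing the shared t-power: 3*t/2 on [0, 1/3); 3*t on [1/3, 2); 16/(81*t**4) on [2, ∞)
the common scale on t comes off first: t on [0, 1/2); 2*t on [1/2, 3); t**(-4) on [3, ∞)
breakpoints 1/3, 2: one integral from each of the 3 segments
the [0, 1/3) slice contributes ∫ 3*t**2/2·t^(s-1) dt
on [1/3, 2): add ∫ 3*t**2·t^(s-1) dt
on [2, ∞) integrate f = 16/(81*t**3) against the kernel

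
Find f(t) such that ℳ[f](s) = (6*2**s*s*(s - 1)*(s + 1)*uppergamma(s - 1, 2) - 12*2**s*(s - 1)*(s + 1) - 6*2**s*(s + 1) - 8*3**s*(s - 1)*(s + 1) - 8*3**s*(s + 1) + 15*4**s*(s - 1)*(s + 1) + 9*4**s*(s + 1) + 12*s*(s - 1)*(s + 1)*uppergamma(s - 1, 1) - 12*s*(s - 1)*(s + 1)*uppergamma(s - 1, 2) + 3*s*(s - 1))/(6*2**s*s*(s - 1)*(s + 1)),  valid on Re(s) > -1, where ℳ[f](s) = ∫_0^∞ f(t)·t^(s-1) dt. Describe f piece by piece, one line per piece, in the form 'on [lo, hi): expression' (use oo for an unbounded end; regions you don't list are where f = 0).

on [0, 1/2): t
on [1/2, 1): exp(-2*t)/t
on [1, 3/2): (t + 1)/t
on [3/2, 2): (t + 3)/t
on [2, oo): exp(-t)/t

the shared t-power comes off first: t**2 on [0, 1/2); exp(-2*t) on [1/2, 1); t + 1 on [1, 3/2); …
treat the 5 regions marked off by 1/2, 1, 3/2, 2 separately and sum
for t in [0, 1/2): the term is ∫ t·t^(s-1)
piece [1/2, 1): integrate exp(-2*t)/t against the kernel
between 1 and 3/2 the integrand is (t + 1)/t·t^(s-1)
∫ (t + 3)/t·t^(s-1) over [3/2, 2)
for t in [2, ∞): the term is ∫ exp(-t)/t·t^(s-1)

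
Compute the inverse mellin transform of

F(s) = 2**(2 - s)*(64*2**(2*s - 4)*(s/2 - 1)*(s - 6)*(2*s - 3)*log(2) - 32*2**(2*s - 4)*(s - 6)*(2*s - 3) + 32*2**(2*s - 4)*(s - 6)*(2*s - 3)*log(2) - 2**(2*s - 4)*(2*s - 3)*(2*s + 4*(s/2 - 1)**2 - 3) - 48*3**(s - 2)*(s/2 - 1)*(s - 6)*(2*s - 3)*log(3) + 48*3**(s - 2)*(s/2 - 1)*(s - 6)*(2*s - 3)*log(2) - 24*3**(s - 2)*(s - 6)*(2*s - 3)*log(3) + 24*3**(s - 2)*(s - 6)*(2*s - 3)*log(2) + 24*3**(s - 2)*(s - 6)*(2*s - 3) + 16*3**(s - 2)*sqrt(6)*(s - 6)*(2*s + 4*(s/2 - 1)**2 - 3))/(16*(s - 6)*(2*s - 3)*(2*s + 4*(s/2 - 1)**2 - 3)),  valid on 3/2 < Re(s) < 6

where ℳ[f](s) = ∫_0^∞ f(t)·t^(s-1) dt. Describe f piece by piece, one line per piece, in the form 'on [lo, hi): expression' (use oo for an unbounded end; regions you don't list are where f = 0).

on [0, 3/2): t**(-3/2)
on [3/2, 2): log(t)/t
on [2, oo): t**(-6)

remove the power substitution first: t**(-3/4) on [0, 9/4); log(sqrt(t))/sqrt(t) on [9/4, 4); t**(-3) on [4, ∞)
peel off the shared t-power: t**(1/4) on [0, 9/4); sqrt(t)*log(sqrt(t)) on [9/4, 4); t**(-2) on [4, ∞)
undo the power substitution: sqrt(t) on [0, 3/2); t*log(t) on [3/2, 2); t**(-4) on [2, ∞)
breakpoints 3/2, 2: one integral from each of the 3 segments
between 0 and 3/2 the integrand is t**(-3/2)·t^(s-1)
the [3/2, 2) slice contributes ∫ log(t)/t·t^(s-1) dt
the [2, ∞) slice contributes ∫ t**(-6)·t^(s-1) dt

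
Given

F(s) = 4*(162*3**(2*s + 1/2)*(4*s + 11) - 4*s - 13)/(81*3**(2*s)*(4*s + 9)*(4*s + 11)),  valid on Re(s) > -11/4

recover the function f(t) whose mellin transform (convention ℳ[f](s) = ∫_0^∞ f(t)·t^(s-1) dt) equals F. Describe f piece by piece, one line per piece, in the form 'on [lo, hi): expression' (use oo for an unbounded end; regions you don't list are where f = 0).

remove the shared t-power first: 3*sqrt(3)*t**(3/4) on [0, 1/9); 2*sqrt(3)*t**(1/4) on [1/9, 1)
invert the power substitution to get 3*sqrt(3)*t**(3/2) on [0, 1/3); 2*sqrt(3)*sqrt(t) on [1/3, 1)
back out the common scale on t: t**(3/2) on [0, 1); 2*sqrt(t) on [1, 3)
summing 2 kernel integrals split by 1/9 yields ℳ[f](s)
over [0, 1/9), the kernel integral of 3*sqrt(3)*t**(11/4) enters the sum
the [1/9, 1) slice contributes ∫ 2*sqrt(3)*t**(9/4)·t^(s-1) dt

on [0, 1/9): 3*sqrt(3)*t**(11/4)
on [1/9, 1): 2*sqrt(3)*t**(9/4)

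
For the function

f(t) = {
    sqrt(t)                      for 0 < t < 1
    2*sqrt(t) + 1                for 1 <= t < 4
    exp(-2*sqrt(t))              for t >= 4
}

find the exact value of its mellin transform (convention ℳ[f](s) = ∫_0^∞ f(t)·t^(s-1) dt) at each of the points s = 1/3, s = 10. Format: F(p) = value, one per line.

undo the power substitution: t on [0, 1); 2*t + 1 on [1, 2); exp(-2*t) on [2, ∞)
split f at 1, 4: ℳ[f](s) collects 3 kernel integrals
between 0 and 1 the integrand is sqrt(t)·t^(s-1)
∫ over [1, 4) of (2*sqrt(t) + 1)·t^(s-1) joins the sum
for t in [4, ∞): the term is ∫ exp(-2*sqrt(t))·t^(s-1)

F(1/3) = -21/5 + 2**(1/3)*uppergamma(2/3, 4) + 39*2**(2/3)/5
F(10) = 7060409/14 + 101342733385781*exp(-4)/8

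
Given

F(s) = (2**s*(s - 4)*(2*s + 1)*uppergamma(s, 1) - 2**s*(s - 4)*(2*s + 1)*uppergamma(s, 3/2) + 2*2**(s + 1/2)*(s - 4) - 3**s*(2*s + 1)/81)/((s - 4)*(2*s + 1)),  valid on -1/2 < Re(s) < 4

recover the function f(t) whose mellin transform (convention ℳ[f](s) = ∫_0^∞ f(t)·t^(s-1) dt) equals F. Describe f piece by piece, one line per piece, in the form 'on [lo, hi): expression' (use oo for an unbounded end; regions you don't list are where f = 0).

the 3 pieces separated at 2, 3 each add one integral
[0, 2) adds the kernel integral of sqrt(t)
segment [2, 3) carries exp(-t/2); integrate it
for t in [3, ∞): the term is ∫ t**(-4)·t^(s-1)

on [0, 2): sqrt(t)
on [2, 3): exp(-t/2)
on [3, oo): t**(-4)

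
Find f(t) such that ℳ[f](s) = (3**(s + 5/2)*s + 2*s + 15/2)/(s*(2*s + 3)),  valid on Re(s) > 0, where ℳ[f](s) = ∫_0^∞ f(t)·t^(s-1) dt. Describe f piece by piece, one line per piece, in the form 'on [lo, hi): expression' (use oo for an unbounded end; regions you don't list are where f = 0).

on [0, 1): 5/2
on [1, 3): 3*t**(3/2)/2

along the cuts 1, ℳ[f](s) splits into 2 integrals
segment 0 to 1 holds 5/2; add its integral
piece [1, 3): integrate 3*t**(3/2)/2 against the kernel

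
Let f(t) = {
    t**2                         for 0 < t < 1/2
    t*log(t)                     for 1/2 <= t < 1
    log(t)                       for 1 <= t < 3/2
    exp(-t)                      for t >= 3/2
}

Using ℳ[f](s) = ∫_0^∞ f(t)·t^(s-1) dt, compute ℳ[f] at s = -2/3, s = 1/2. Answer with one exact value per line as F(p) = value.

decompose at 1/2, 1, 3/2; ℳ[f](s) sums the 4 pieces' integrals
over [0, 1/2), the kernel integral of t**2 enters the sum
∫ over [1/2, 1) of t*log(t)·t^(s-1) joins the sum
on [1, 3/2) integrate f = log(t) against the kernel
on [3/2, ∞): add ∫ exp(-t)·t^(s-1) dt

F(-2/3) = 2**(2/3)*(-54*2**(1/3) - 12*3**(1/3) + 8*2**(1/3)*uppergamma(-2/3, 3/2) + log(2**(8*3**(1/3) + 24)/3**(8*3**(1/3))) + 75)/16
F(1/2) = -2*sqrt(6) + sqrt(pi)*erfc(sqrt(6)/2) + 29*sqrt(2)/180 + log(2**(-sqrt(6) + sqrt(2)/6)*3**(sqrt(6))) + 32/9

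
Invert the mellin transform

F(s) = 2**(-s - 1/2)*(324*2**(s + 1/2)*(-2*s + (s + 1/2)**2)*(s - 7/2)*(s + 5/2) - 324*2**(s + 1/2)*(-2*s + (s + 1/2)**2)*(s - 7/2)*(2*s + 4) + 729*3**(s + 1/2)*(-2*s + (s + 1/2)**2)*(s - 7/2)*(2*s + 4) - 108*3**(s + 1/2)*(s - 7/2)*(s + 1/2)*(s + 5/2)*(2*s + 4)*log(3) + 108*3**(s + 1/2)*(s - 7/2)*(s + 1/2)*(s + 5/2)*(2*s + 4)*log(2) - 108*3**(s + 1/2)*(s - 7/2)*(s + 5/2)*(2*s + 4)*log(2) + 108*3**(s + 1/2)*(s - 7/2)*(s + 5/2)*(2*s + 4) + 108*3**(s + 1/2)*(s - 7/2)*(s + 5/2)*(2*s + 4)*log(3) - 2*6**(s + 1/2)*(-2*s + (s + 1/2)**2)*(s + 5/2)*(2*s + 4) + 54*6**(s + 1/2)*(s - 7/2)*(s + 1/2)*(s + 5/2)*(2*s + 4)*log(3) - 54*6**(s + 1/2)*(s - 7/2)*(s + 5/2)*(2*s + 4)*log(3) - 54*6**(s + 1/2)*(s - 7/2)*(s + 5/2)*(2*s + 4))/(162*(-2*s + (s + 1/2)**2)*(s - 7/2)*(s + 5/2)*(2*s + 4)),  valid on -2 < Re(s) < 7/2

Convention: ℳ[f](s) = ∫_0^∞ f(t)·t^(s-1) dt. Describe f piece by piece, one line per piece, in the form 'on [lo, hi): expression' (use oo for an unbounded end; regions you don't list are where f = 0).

strip the shared t-power: t**(3/2) on [0, 1); 2*t**2 on [1, 3/2); log(t)/t on [3/2, 3); …
cuts at 1, 3/2, 3: linearity sums the 4 kernel integrals
∫ over [0, 1) of t**2·t^(s-1) joins the sum
∫ 2*t**(5/2)·t^(s-1) over [1, 3/2)
∫ log(t)/sqrt(t)·t^(s-1) over [3/2, 3)
the [3, ∞) slice contributes ∫ t**(-7/2)·t^(s-1) dt

on [0, 1): t**2
on [1, 3/2): 2*t**(5/2)
on [3/2, 3): log(t)/sqrt(t)
on [3, oo): t**(-7/2)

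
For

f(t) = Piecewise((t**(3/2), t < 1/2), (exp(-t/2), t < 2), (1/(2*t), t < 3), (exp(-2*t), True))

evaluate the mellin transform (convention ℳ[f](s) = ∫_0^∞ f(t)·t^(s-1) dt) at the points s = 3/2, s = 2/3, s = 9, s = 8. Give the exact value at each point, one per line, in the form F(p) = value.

decompose at 1/2, 2, 3; ℳ[f](s) sums the 4 pieces' integrals
∫ t**(3/2)·t^(s-1) over [0, 1/2)
∫ exp(-t/2)·t^(s-1) over [1/2, 2)
∫ over [2, 3) of 1/(2*t)·t^(s-1) joins the sum
segment [3, ∞) carries exp(-2*t); integrate it

F(3/2) = -sqrt(2) - 2*sqrt(2)*exp(-1) - sqrt(2)*sqrt(pi)*erfc(1) + sqrt(2)*sqrt(pi)*erfc(sqrt(6))/8 + sqrt(3)*exp(-6)/2 + 1/24 + sqrt(2)*exp(-1/4) + sqrt(2)*sqrt(pi)*erfc(1/2) + sqrt(3)
F(2/3) = -3**(2/3)/2 - 2**(2/3)*uppergamma(2/3, 1) + 2**(1/3)*uppergamma(2/3, 6)/2 + 3*2**(5/6)/52 + 3*2**(2/3)/4 + 2**(2/3)*uppergamma(2/3, 1/4)
F(9) = -56115712*exp(-1) + sqrt(2)/21504 + 107667*exp(-6)/4 + 6305/16 + 3392923553*exp(-1/4)/128
F(8) = -3507200*exp(-1) + sqrt(2)/9728 + 94545*exp(-6)/16 + 2059/14 + 106028861*exp(-1/4)/64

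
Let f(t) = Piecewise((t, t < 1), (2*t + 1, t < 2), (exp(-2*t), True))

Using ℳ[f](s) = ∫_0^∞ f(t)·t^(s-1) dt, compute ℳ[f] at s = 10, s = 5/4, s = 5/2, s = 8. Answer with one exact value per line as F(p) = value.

cuts at 1, 2: linearity sums the 3 kernel integrals
segment [0, 1) carries t; integrate it
on [1, 2) integrate f = (2*t + 1) against the kernel
segment 2 to ∞ holds exp(-2*t); add its integral

F(10) = 153527*exp(-4)/8 + 52203/110
F(5/4) = -56/45 + 2**(3/4)*uppergamma(5/4, 4)/4 + 232*2**(1/4)/45
F(5/2) = (sqrt(2)*(105*sqrt(pi)*exp(4)*erfc(2) + 1540)/1120 + (-768 + 6912*sqrt(2))*exp(4)/1120)*exp(-4)
F(8) = 16319*exp(-4)/16 + 3493/24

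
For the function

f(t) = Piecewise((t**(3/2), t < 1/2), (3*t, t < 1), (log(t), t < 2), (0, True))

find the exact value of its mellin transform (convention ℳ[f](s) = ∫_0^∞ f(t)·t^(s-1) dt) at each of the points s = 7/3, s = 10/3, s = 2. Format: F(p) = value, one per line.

split f at 1/2, 1: ℳ[f](s) collects 3 kernel integrals
segment 0 to 1/2 holds t**(3/2); add its integral
∫ 3*t·t^(s-1) over [1/2, 1)
piece [1, 2): integrate log(t) against the kernel

F(7/3) = -36*2**(1/3)/49 - 9*2**(2/3)/160 + 3*2**(1/6)/184 + 531/490 + 12*2**(1/3)*log(2)/7
F(10/3) = -18*2**(1/3)/25 - 9*2**(2/3)/416 + 3*2**(1/6)/464 + 1017/1300 + 12*2**(1/3)*log(2)/5
F(2) = sqrt(2)/56 + 1/8 + log(4)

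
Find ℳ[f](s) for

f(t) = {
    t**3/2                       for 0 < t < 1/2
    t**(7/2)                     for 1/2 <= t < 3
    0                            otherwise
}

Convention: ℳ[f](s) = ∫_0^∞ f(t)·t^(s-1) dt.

(2**(3/2 - s)*(-s - 3) + 32*3**(s + 7/2)*(s + 3) + (2*s + 7)/2**s)/(16*(s + 3)*(2*s + 7))
  Re(s) > -3

integrate the 2 segments split at 1/2, then add the results
segment [0, 1/2) carries t**3/2; integrate it
[1/2, 3) adds the kernel integral of t**(7/2)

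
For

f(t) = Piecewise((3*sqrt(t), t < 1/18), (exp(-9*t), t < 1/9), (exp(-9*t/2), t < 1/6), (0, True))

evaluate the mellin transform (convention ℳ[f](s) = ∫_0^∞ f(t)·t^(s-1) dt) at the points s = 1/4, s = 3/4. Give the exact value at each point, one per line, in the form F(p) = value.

F(1/4) = sqrt(3)*(-3*2**(1/4)*uppergamma(1/4, 3/4) - 3*uppergamma(1/4, 1) + 3*uppergamma(1/4, 1/2) + 3*2**(1/4)*uppergamma(1/4, 1/2) + 2*2**(1/4))/9
F(3/4) = sqrt(3)*(-5*2**(3/4)*uppergamma(3/4, 3/4) - 5*uppergamma(3/4, 1) + 2**(3/4) + 5*uppergamma(3/4, 1/2) + 5*2**(3/4)*uppergamma(3/4, 1/2))/45

peel off the common scale on t: sqrt(3)*sqrt(t) on [0, 1/6); exp(-3*t) on [1/6, 1/3); exp(-3*t/2) on [1/3, 1/2)
the common scale on t comes off first: sqrt(t) on [0, 1/2); exp(-t) on [1/2, 1); exp(-t/2) on [1, 3/2)
split f at 1/18, 1/9: ℳ[f](s) collects 3 kernel integrals
[0, 1/18) adds the kernel integral of 3*sqrt(t)
∫ exp(-9*t)·t^(s-1) over [1/18, 1/9)
segment 1/9 to 1/6 holds exp(-9*t/2); add its integral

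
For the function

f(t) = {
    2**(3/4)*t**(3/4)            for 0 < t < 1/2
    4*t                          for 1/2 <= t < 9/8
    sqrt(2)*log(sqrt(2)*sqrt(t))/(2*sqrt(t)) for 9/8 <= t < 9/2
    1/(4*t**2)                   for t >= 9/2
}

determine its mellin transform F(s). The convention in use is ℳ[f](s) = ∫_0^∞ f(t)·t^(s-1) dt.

(324*2**(2*s)*(2*s - 4)*(2*s + 2)*(4*s**2 - 4*s + 1) - 324*2**(2*s)*(2*s - 4)*(4*s + 3)*(4*s**2 - 4*s + 1) - 216*3**(2*s)*s*(2*s - 4)*(2*s + 2)*(4*s + 3)*log(3) + 216*3**(2*s)*s*(2*s - 4)*(2*s + 2)*(4*s + 3)*log(2) - 108*3**(2*s)*(2*s - 4)*(2*s + 2)*(4*s + 3)*log(2) + 108*3**(2*s)*(2*s - 4)*(2*s + 2)*(4*s + 3) + 108*3**(2*s)*(2*s - 4)*(2*s + 2)*(4*s + 3)*log(3) + 729*3**(2*s)*(2*s - 4)*(4*s + 3)*(4*s**2 - 4*s + 1) + 108*6**(2*s)*s*(2*s - 4)*(2*s + 2)*(4*s + 3)*log(3) - 54*6**(2*s)*(2*s - 4)*(2*s + 2)*(4*s + 3)*log(3) - 54*6**(2*s)*(2*s - 4)*(2*s + 2)*(4*s + 3) - 2*6**(2*s)*(2*s + 2)*(4*s + 3)*(4*s**2 - 4*s + 1))/(81*2**(3*s)*(2*s - 4)*(2*s + 2)*(4*s + 3)*(4*s**2 - 4*s + 1))
  -3/4 < Re(s) < 2

strip the common scale on t: t**(3/4) on [0, 1); 2*t on [1, 9/4); log(sqrt(t))/sqrt(t) on [9/4, 9); …
remove the power substitution first: t**(3/2) on [0, 1); 2*t**2 on [1, 3/2); log(t)/t on [3/2, 3); …
along the cuts 1/2, 9/8, 9/2, ℳ[f](s) splits into 4 integrals
segment 0 to 1/2 holds 2**(3/4)*t**(3/4); add its integral
piece [1/2, 9/8): integrate 4*t against the kernel
[9/8, 9/2) adds the kernel integral of sqrt(2)*log(sqrt(2)*sqrt(t))/(2*sqrt(t))
on [9/2, ∞) integrate f = 1/(4*t**2) against the kernel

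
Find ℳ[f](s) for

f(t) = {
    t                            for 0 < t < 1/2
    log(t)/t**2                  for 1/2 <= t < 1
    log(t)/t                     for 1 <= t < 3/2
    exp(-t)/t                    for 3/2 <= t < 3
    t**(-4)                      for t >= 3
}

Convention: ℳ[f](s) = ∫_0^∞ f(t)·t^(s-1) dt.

2**(1 - s)*(108*2**(s - 1)*(s - 4)*(s - 1)**2*(s + 1)*(-2*s + (s - 1)**2 + 3)*uppergamma(s - 1, 3/2) - 108*2**(s - 1)*(s - 4)*(s - 1)**2*(s + 1)*(-2*s + (s - 1)**2 + 3)*uppergamma(s - 1, 3) - 108*2**(s - 1)*(s - 4)*(s - 1)**2*(s + 1) + 108*2**(s - 1)*(s - 4)*(s + 1)*(-2*s + (s - 1)**2 + 3) - 108*3**(s - 1)*(s - 4)*(s - 1)*(s + 1)*(-2*s + (s - 1)**2 + 3)*log(2) + 108*3**(s - 1)*(s - 4)*(s - 1)*(s + 1)*(-2*s + (s - 1)**2 + 3)*log(3) - 108*3**(s - 1)*(s - 4)*(s + 1)*(-2*s + (s - 1)**2 + 3) - 4*6**(s - 1)*(s - 1)**2*(s + 1)*(-2*s + (s - 1)**2 + 3) + 216*(s - 4)*(s - 1)**3*(s + 1)*log(2) - 216*(s - 4)*(s - 1)**2*(s + 1)*log(2) + 216*(s - 4)*(s - 1)**2*(s + 1) + 27*(s - 4)*(s - 1)**2*(-2*s + (s - 1)**2 + 3))/(108*(s - 4)*(s - 1)**2*(s + 1)*(-2*s + (s - 1)**2 + 3))
  -1 < Re(s) < 4

invert the shared t-power to get t**2 on [0, 1/2); log(t)/t on [1/2, 1); log(t) on [1, 3/2); …
integrate the 5 segments split at 1/2, 1, 3/2, 3, then add the results
on [0, 1/2) integrate f = t against the kernel
for t in [1/2, 1): the term is ∫ log(t)/t**2·t^(s-1)
piece [1, 3/2): integrate log(t)/t against the kernel
piece [3/2, 3): integrate exp(-t)/t against the kernel
the [3, ∞) slice contributes ∫ t**(-4)·t^(s-1) dt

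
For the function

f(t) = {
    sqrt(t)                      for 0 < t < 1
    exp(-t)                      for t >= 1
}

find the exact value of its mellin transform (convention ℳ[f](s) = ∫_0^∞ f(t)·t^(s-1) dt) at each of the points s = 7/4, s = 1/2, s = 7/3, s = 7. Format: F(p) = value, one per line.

F(7/4) = 4/9 + uppergamma(7/4, 1)
F(1/2) = sqrt(pi)*erfc(1) + 1
F(7/3) = 6/17 + uppergamma(7/3, 1)
F(7) = 2/15 + 1957*exp(-1)

treat the 2 regions marked off by 1 separately and sum
for t in [0, 1): the term is ∫ sqrt(t)·t^(s-1)
segment [1, ∞) carries exp(-t); integrate it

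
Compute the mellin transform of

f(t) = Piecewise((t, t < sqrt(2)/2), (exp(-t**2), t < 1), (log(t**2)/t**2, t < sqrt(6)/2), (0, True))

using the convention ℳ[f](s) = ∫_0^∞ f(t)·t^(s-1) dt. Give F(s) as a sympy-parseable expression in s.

undo the power substitution: sqrt(t) on [0, 1/2); exp(-t) on [1/2, 1); log(t)/t on [1, 3/2)
summing 3 kernel integrals split by sqrt(2)/2, 1 yields ℳ[f](s)
[0, sqrt(2)/2) adds the kernel integral of t
the [sqrt(2)/2, 1) slice contributes ∫ exp(-t**2)·t^(s-1) dt
on [1, sqrt(6)/2) integrate f = log(t**2)/t**2 against the kernel

(sqrt(2)/2)**s*(3*2**(s/2)*(s + 1)*(s**2 - 4*s + 4)*uppergamma(s/2, 1/2) - 3*2**(s/2)*(s + 1)*(s**2 - 4*s + 4)*uppergamma(s/2, 1) + 12*2**(s/2)*(s + 1) + 3**(s/2)*s*(s + 1)*(-4*log(2) + 4*log(3)) - 8*3**(s/2)*(s + 1) + 3**(s/2)*(s + 1)*(-8*log(3) + 8*log(2)) + 3*sqrt(2)*(s**2 - 4*s + 4))/(6*(s + 1)*(s**2 - 4*s + 4))
  Re(s) > -1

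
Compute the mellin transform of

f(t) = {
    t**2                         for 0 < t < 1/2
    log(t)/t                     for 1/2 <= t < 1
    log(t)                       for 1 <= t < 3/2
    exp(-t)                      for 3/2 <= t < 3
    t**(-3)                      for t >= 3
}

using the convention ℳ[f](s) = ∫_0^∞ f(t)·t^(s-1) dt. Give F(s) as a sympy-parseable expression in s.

integrate the 5 segments split at 1/2, 1, 3/2, 3, then add the results
∫ t**2·t^(s-1) over [0, 1/2)
the [1/2, 1) slice contributes ∫ log(t)/t·t^(s-1) dt
piece [1, 3/2): integrate log(t) against the kernel
piece [3/2, 3): integrate exp(-t) against the kernel
on [3, ∞) integrate f = t**(-3) against the kernel

(108*2**s*s**2*(s - 3)*(s + 2)*(s**2 - 2*s + 1)*uppergamma(s, 3/2) - 108*2**s*s**2*(s - 3)*(s + 2)*(s**2 - 2*s + 1)*uppergamma(s, 3) - 108*2**s*s**2*(s - 3)*(s + 2) + 108*2**s*(s - 3)*(s + 2)*(s**2 - 2*s + 1) - 108*3**s*s*(s - 3)*(s + 2)*(s**2 - 2*s + 1)*log(2) + 108*3**s*s*(s - 3)*(s + 2)*(s**2 - 2*s + 1)*log(3) - 108*3**s*(s - 3)*(s + 2)*(s**2 - 2*s + 1) - 4*6**s*s**2*(s + 2)*(s**2 - 2*s + 1) + 216*s**3*(s - 3)*(s + 2)*log(2) - 216*s**2*(s - 3)*(s + 2)*log(2) + 216*s**2*(s - 3)*(s + 2) + 27*s**2*(s - 3)*(s**2 - 2*s + 1))/(108*2**s*s**2*(s - 3)*(s + 2)*(s**2 - 2*s + 1))
  -2 < Re(s) < 3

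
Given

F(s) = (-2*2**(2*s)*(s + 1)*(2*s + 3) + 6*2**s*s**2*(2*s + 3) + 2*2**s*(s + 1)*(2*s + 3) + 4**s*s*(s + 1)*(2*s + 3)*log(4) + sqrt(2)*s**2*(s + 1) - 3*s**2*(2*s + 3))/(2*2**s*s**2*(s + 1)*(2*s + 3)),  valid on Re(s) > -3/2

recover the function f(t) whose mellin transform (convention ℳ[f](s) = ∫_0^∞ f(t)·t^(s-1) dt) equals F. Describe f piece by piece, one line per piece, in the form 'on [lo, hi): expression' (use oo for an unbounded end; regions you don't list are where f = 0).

on [0, 1/2): t**(3/2)
on [1/2, 1): 3*t
on [1, 2): log(t)

decompose at 1/2, 1; ℳ[f](s) sums the 3 pieces' integrals
for t in [0, 1/2): the term is ∫ t**(3/2)·t^(s-1)
segment 1/2 to 1 holds 3*t; add its integral
piece [1, 2): integrate log(t) against the kernel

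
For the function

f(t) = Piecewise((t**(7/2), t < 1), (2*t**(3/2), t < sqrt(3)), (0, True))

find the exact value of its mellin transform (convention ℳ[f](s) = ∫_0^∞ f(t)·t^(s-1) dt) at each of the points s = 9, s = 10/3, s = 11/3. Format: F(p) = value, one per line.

F(9) = -58/525 + 324*3**(1/4)/7
F(10/3) = -318/1189 + 108*3**(5/12)/29
F(11/3) = -330/1333 + 108*3**(7/12)/31

invert the shared t-power to get t**3 on [0, 1); 2*t on [1, sqrt(3))
undo the power substitution: t**(3/2) on [0, 1); 2*sqrt(t) on [1, 3)
along the cuts 1, ℳ[f](s) splits into 2 integrals
segment [0, 1) carries t**(7/2); integrate it
on [1, sqrt(3)) integrate f = 2*t**(3/2) against the kernel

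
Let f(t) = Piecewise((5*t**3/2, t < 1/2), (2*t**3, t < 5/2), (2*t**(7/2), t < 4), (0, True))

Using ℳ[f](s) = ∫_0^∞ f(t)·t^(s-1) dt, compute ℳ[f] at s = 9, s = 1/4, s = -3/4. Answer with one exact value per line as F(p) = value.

f breaks at 1/2, 5/2 into 3 integrals to sum
∫ 5*t**3/2·t^(s-1) over [0, 1/2)
the [1/2, 5/2) slice contributes ∫ 2*t**3·t^(s-1) dt
segment [5/2, 4) carries 2*t**(7/2); integrate it

F(9) = 13218553595837/2457600 - 9765625*sqrt(10)/2048
F(1/4) = -25*2**(1/4)*5**(3/4)/6 + 2**(3/4)/104 + 125*2**(3/4)*5**(1/4)/26 + 1024*sqrt(2)/15
F(-3/4) = -25*2**(1/4)*5**(3/4)/11 + 2**(3/4)/36 + 25*2**(3/4)*5**(1/4)/9 + 256*sqrt(2)/11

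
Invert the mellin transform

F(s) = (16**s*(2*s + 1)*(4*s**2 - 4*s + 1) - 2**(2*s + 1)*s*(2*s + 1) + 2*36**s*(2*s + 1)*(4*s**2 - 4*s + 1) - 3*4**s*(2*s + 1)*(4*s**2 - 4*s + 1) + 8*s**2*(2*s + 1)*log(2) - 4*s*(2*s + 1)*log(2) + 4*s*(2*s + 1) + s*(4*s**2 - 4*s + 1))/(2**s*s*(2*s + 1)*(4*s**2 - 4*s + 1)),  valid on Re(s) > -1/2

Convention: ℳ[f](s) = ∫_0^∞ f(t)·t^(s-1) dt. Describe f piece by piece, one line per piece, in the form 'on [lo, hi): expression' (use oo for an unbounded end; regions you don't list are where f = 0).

strip the common scale on t: sqrt(t)/2 on [0, 1); 2*log(sqrt(t)/2)/sqrt(t) on [1, 4); 3 on [4, 16); …
undo the power substitution: t/2 on [0, 1); 2*log(t/2)/t on [1, 2); 3 on [2, 4); …
peel off the common scale on t: t on [0, 1/2); log(t)/t on [1/2, 1); 3 on [1, 2); …
breakpoints 1/2, 2, 8: one integral from each of the 4 segments
on [0, 1/2): add ∫ sqrt(2)*sqrt(t)/2·t^(s-1) dt
on [1/2, 2) integrate f = sqrt(2)*log(sqrt(2)*sqrt(t)/2)/sqrt(t) against the kernel
∫ 3·t^(s-1) over [2, 8)
over [8, 18), the kernel integral of 2 enters the sum

on [0, 1/2): sqrt(2)*sqrt(t)/2
on [1/2, 2): sqrt(2)*log(sqrt(2)*sqrt(t)/2)/sqrt(t)
on [2, 8): 3
on [8, 18): 2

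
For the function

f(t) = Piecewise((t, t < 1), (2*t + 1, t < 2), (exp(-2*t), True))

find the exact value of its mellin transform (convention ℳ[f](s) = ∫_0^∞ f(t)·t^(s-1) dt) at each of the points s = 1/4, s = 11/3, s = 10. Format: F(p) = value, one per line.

along the cuts 1, 2, ℳ[f](s) splits into 3 integrals
[0, 1) adds the kernel integral of t
[1, 2) adds the kernel integral of (2*t + 1)
over [2, ∞), the kernel integral of exp(-2*t) enters the sum

F(1/4) = -24/5 + 2**(3/4)*uppergamma(1/4, 4)/2 + 36*2**(1/4)/5
F(11/3) = -75/154 + 2**(1/3)*uppergamma(11/3, 4)/16 + 696*2**(2/3)/77
F(10) = 153527*exp(-4)/8 + 52203/110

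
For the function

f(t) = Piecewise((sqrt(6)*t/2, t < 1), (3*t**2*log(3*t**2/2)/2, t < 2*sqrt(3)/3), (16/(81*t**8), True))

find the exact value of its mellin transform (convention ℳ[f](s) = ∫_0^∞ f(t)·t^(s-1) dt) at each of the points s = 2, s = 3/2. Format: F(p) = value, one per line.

F(2) = -3*log(3)/8 - 19/144 + sqrt(6)/6 + 25*log(2)/24
F(3/2) = -3*log(3)/7 - 1615*sqrt(2)*3**(1/4)/7644 + 12/49 + 3*log(2)/7 + sqrt(6)/5 + 8*sqrt(2)*3**(1/4)*log(2)/21

remove the power substitution first: sqrt(6)*sqrt(t)/2 on [0, 1); 3*t*log(3*t/2)/2 on [1, 4/3); 16/(81*t**4) on [4/3, ∞)
undo the common scale on t: sqrt(t) on [0, 3/2); t*log(t) on [3/2, 2); t**(-4) on [2, ∞)
linearity at 1, 2*sqrt(3)/3 turns ℳ[f](s) into 3 summed integrals
segment [0, 1) carries sqrt(6)*t/2; integrate it
on [1, 2*sqrt(3)/3): add ∫ 3*t**2*log(3*t**2/2)/2·t^(s-1) dt
∫ over [2*sqrt(3)/3, ∞) of 16/(81*t**8)·t^(s-1) joins the sum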